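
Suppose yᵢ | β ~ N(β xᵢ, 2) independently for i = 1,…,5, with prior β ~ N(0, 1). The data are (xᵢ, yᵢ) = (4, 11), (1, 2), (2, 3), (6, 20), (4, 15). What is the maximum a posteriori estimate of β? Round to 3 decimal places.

log p(β | y) = −Σ(yᵢ − βxᵢ)²/(2·2) − β²/(2·1) + const.
Setting the derivative to zero: Σxᵢ(yᵢ − βxᵢ)/2 − β/1 = 0, so β = Σxᵢyᵢ / (Σxᵢ² + σ²/τ²).
Σxᵢyᵢ = 4·11 + 1·2 + 2·3 + 6·20 + 4·15 = 232; Σxᵢ² = 73; σ²/τ² = 2.
β̂_MAP = 232 / (73 + 2) = 232/75 ≈ 3.093.

β̂_MAP = 3.093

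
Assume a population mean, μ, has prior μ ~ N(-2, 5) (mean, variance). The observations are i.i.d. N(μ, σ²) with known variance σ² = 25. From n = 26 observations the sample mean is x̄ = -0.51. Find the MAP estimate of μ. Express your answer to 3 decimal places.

μ̂_MAP = -0.750

n = 26, x̄ = -0.51.
For a Normal prior and Normal likelihood with known variance, the posterior is Normal; its mode equals its mean, the precision-weighted average.
Prior precision 1/σ₀² = 1/5 = 0.2; data precision n/σ² = 26/25 = 1.04.
μ̂ = (0.2·(-2) + 1.04·(-0.51)) / (0.2 + 1.04) = (-0.9304)/1.24 = -1163/1550 ≈ -0.750.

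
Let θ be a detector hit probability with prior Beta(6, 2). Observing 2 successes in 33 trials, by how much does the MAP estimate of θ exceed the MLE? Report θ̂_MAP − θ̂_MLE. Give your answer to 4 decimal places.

MAP − MLE = 0.1189

Posterior is Beta(8, 33); MAP = (8−1)/(41−2) = 7/39 ≈ 0.17949.
MLE ignores the prior: θ̂_MLE = k/n = 2/33 ≈ 0.06061.
Difference = 7/39 − 2/33 = 17/143 ≈ 0.1189.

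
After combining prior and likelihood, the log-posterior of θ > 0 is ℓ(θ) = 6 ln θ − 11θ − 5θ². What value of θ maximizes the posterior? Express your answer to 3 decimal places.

ℓ'(θ) = 6/θ − 11 − 10θ. Setting this to zero and multiplying by θ: 10θ² + 11θ − 6 = 0.
θ = (−11 + √(11² + 4·10·6)) / (2·10) = (−11 + √361) / 20 = (−11 + 19)/20 = 2/5.
ℓ''(θ) = −6/θ² − 10 < 0, confirming a maximum.

θ̂_MAP = 0.400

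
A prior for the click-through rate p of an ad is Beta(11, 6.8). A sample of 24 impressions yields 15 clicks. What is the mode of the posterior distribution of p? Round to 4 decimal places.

Prior: Beta(11, 6.8).
Data: 15 successes in 24 trials. The binomial likelihood contributes p^15(1−p)^9, so the posterior is Beta(11+15, 6.8+9) = Beta(26, 15.8).
For Beta(a, b) with a, b > 1 the mode is (a−1)/(a+b−2) = 25/39.8 ≈ 0.6281.

p̂_MAP = 0.6281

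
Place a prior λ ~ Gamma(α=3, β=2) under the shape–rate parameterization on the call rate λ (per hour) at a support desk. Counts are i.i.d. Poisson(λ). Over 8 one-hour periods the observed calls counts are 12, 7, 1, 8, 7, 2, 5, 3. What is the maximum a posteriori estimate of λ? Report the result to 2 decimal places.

Σxᵢ = 12+7+1+8+7+2+5+3 = 45, with n = 8.
Posterior ∝ λ^2e^(−2λ) · λ^45e^(−8λ) = λ^47e^(−10λ), i.e. Gamma(shape=48, rate=10).
The mode of a Gamma(a, b) with a ≥ 1 (shape–rate) is (a−1)/b = 47/10 ≈ 4.70.

λ̂_MAP = 4.70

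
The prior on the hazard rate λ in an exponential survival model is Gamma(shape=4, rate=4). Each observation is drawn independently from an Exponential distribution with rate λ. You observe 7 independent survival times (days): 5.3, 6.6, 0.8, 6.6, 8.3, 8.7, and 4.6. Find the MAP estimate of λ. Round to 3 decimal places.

λ̂_MAP = 0.223

The Exponential(rate=λ) likelihood is ∝ λ^n e^(−λΣtᵢ). Here n = 7 and Σtᵢ = 5.3 + 6.6 + 0.8 + 6.6 + 8.3 + 8.7 + 4.6 = 40.9.
Posterior ∝ λ^3e^(−4λ) · λ^7e^(−40.9λ) = λ^10e^(−44.9λ), i.e. Gamma(11, 44.9).
Mode = (a−1)/b = 10/44.9 ≈ 0.223.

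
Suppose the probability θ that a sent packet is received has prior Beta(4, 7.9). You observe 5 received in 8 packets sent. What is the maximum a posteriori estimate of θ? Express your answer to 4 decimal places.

Prior: Beta(4, 7.9).
Data: 5 successes in 8 trials. The binomial likelihood contributes θ^5(1−θ)^3, so the posterior is Beta(4+5, 7.9+3) = Beta(9, 10.9).
For Beta(a, b) with a, b > 1 the mode is (a−1)/(a+b−2) = 8/17.9 ≈ 0.4469.

θ̂_MAP = 0.4469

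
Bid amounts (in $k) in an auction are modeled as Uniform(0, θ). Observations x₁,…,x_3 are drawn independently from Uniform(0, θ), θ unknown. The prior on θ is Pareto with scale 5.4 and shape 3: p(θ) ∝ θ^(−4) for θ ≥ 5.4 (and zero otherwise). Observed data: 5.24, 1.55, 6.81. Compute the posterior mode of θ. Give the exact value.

θ̂_MAP = 6.81

The Uniform(0, θ) likelihood is θ^(−n) for θ ≥ max(xᵢ), zero otherwise. Here max(xᵢ) = 6.81.
Posterior ∝ θ^(−4) · θ^(−3) = θ^(−7) on θ ≥ max(5.4, 6.81) = 6.81.
This density is strictly decreasing in θ, so the posterior mode lies at the lower boundary of the support.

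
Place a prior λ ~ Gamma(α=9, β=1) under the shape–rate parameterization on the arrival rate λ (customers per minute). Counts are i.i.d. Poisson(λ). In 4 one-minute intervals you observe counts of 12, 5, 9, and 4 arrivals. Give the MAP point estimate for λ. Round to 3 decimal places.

Σxᵢ = 12+5+9+4 = 30, with n = 4.
Posterior ∝ λ^8e^(−1λ) · λ^30e^(−4λ) = λ^38e^(−5λ), i.e. Gamma(shape=39, rate=5).
The mode of a Gamma(a, b) with a ≥ 1 (shape–rate) is (a−1)/b = 38/5 ≈ 7.600.

λ̂_MAP = 7.600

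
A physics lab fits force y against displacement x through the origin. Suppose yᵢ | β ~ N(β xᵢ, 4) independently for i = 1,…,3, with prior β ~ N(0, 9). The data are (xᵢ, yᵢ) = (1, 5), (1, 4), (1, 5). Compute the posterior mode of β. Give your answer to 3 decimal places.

log p(β | y) = −Σ(yᵢ − βxᵢ)²/(2·4) − β²/(2·9) + const.
Setting the derivative to zero: Σxᵢ(yᵢ − βxᵢ)/4 − β/9 = 0, so β = Σxᵢyᵢ / (Σxᵢ² + σ²/τ²).
Σxᵢyᵢ = 1·5 + 1·4 + 1·5 = 14; Σxᵢ² = 3; σ²/τ² = 4/9.
β̂_MAP = 14 / (3 + 4/9) = 14/(31/9) = 126/31 ≈ 4.065.

β̂_MAP = 4.065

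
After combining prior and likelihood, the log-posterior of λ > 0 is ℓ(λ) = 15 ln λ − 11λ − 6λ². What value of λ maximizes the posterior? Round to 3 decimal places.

ℓ'(λ) = 15/λ − 11 − 12λ. Setting this to zero and multiplying by λ: 12λ² + 11λ − 15 = 0.
λ = (−11 + √(11² + 4·12·15)) / (2·12) = (−11 + √841) / 24 = (−11 + 29)/24 = 3/4.
ℓ''(λ) = −15/λ² − 12 < 0, confirming a maximum.

λ̂_MAP = 0.750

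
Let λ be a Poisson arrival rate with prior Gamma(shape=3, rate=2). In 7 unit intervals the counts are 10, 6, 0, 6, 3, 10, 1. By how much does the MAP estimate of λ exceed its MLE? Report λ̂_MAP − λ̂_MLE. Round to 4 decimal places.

Σxᵢ = 36. Posterior is Gamma(39, 9); MAP = (39−1)/9 = 38/9 ≈ 4.22222.
MLE = x̄ = 36/7 ≈ 5.14286.
Difference = 38/9 − 36/7 = -58/63 ≈ -0.9206.

MAP − MLE = -0.9206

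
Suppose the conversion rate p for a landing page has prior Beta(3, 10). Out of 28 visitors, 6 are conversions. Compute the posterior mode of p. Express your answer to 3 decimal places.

Prior: Beta(3, 10).
Data: 6 successes in 28 trials. The binomial likelihood contributes p^6(1−p)^22, so the posterior is Beta(3+6, 10+22) = Beta(9, 32).
For Beta(a, b) with a, b > 1 the mode is (a−1)/(a+b−2) = 8/39 ≈ 0.205.

p̂_MAP = 0.205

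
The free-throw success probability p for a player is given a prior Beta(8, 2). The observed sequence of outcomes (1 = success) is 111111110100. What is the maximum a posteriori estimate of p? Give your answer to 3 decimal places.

Prior: Beta(8, 2).
Data: 9 successes in 12 trials (from the sequence). The binomial likelihood contributes p^9(1−p)^3, so the posterior is Beta(8+9, 2+3) = Beta(17, 5).
For Beta(a, b) with a, b > 1 the mode is (a−1)/(a+b−2) = 16/20 ≈ 0.800.

p̂_MAP = 0.800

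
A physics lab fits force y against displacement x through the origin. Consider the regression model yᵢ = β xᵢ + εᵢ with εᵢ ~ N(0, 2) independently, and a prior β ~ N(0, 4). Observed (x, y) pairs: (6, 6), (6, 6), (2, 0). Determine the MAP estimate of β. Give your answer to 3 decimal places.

β̂_MAP = 0.941

log p(β | y) = −Σ(yᵢ − βxᵢ)²/(2·2) − β²/(2·4) + const.
Setting the derivative to zero: Σxᵢ(yᵢ − βxᵢ)/2 − β/4 = 0, so β = Σxᵢyᵢ / (Σxᵢ² + σ²/τ²).
Σxᵢyᵢ = 6·6 + 6·6 + 2·0 = 72; Σxᵢ² = 76; σ²/τ² = 0.5.
β̂_MAP = 72 / (76 + 0.5) = 72/76.5 ≈ 0.941.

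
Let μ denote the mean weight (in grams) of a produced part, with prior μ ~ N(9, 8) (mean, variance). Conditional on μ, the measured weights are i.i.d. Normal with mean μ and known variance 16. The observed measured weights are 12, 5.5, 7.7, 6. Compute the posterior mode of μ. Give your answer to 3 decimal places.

μ̂_MAP = 8.200

n = 4; x̄ = (12 + 5.5 + 7.7 + 6)/4 = 31.2/4 = 7.8.
For a Normal prior and Normal likelihood with known variance, the posterior is Normal; its mode equals its mean, the precision-weighted average.
Prior precision 1/σ₀² = 1/8 = 0.125; data precision n/σ² = 4/16 = 0.25.
μ̂ = (0.125·9 + 0.25·7.8) / (0.125 + 0.25) = 3.075/0.375 = 8.200.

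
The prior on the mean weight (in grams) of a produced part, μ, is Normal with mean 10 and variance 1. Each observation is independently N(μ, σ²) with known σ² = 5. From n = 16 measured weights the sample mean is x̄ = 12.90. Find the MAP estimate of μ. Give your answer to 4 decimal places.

μ̂_MAP = 12.2095

n = 16, x̄ = 12.90.
For a Normal prior and Normal likelihood with known variance, the posterior is Normal; its mode equals its mean, the precision-weighted average.
Prior precision 1/σ₀² = 1/1 = 1; data precision n/σ² = 16/5 = 3.2.
μ̂ = (1·10 + 3.2·12.9) / (1 + 3.2) = 51.28/4.2 = 1282/105 ≈ 12.2095.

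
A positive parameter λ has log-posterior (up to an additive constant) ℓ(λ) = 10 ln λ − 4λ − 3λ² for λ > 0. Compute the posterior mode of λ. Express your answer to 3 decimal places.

λ̂_MAP = 1.000

ℓ'(λ) = 10/λ − 4 − 6λ. Setting this to zero and multiplying by λ: 6λ² + 4λ − 10 = 0.
λ = (−4 + √(4² + 4·6·10)) / (2·6) = (−4 + √256) / 12 = (−4 + 16)/12 = 1.
ℓ''(λ) = −10/λ² − 6 < 0, confirming a maximum.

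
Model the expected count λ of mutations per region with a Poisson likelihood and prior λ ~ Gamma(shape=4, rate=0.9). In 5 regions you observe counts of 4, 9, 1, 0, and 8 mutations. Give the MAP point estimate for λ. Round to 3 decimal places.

Σxᵢ = 4+9+1+0+8 = 22, with n = 5.
Posterior ∝ λ^3e^(−0.9λ) · λ^22e^(−5λ) = λ^25e^(−5.9λ), i.e. Gamma(shape=26, rate=5.9).
The mode of a Gamma(a, b) with a ≥ 1 (shape–rate) is (a−1)/b = 25/5.9 ≈ 4.237.

λ̂_MAP = 4.237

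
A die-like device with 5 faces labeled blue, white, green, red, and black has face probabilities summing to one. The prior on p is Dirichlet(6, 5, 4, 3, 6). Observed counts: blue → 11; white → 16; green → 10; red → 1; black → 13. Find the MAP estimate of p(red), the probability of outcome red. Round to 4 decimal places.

The posterior is Dirichlet(αᵢ + nᵢ) = Dirichlet(17, 21, 14, 4, 19).
For a Dirichlet(a₁,…,a_K) with all aᵢ > 1, the mode has j-th component (aⱼ − 1)/(Σaᵢ − K).
Here Σaᵢ = 75 and K = 5, so p(red) = (4 − 1)/(75 − 5) = 3/70 ≈ 0.0429.

MAP estimate of p(red) = 0.0429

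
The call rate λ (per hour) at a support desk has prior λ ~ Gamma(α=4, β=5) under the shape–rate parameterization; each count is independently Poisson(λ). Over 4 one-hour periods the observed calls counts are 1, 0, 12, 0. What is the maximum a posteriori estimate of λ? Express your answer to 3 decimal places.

Σxᵢ = 1+0+12+0 = 13, with n = 4.
Posterior ∝ λ^3e^(−5λ) · λ^13e^(−4λ) = λ^16e^(−9λ), i.e. Gamma(shape=17, rate=9).
The mode of a Gamma(a, b) with a ≥ 1 (shape–rate) is (a−1)/b = 16/9 ≈ 1.778.

λ̂_MAP = 1.778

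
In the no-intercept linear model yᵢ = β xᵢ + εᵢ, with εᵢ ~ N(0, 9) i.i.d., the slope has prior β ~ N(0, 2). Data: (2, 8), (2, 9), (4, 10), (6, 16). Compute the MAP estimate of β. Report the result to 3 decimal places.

β̂_MAP = 2.636

log p(β | y) = −Σ(yᵢ − βxᵢ)²/(2·9) − β²/(2·2) + const.
Setting the derivative to zero: Σxᵢ(yᵢ − βxᵢ)/9 − β/2 = 0, so β = Σxᵢyᵢ / (Σxᵢ² + σ²/τ²).
Σxᵢyᵢ = 2·8 + 2·9 + 4·10 + 6·16 = 170; Σxᵢ² = 60; σ²/τ² = 4.5.
β̂_MAP = 170 / (60 + 4.5) = 170/64.5 ≈ 2.636.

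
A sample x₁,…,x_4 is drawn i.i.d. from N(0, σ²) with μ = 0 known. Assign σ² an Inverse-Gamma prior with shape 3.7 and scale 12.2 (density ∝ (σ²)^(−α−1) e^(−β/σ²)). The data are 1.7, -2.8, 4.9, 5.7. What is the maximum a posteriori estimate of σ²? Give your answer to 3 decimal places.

σ̂²_MAP = 6.838

Sum of squared deviations about the known mean: SS = (1.7−0)² + (-2.8−0)² + (4.9−0)² + (5.7−0)² = 67.23.
The Normal likelihood contributes (σ²)^(−n/2) exp(−SS/(2σ²)), so the posterior is Inverse-Gamma(α + n/2, β + SS/2) = Inverse-Gamma(5.7, 45.815).
The mode of Inverse-Gamma(a, b) is b/(a+1) = 45.815/6.7 ≈ 6.838.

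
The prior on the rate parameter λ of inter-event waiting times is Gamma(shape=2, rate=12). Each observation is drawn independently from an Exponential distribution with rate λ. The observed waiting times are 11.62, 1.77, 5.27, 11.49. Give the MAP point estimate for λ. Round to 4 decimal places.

λ̂_MAP = 0.1186

The Exponential(rate=λ) likelihood is ∝ λ^n e^(−λΣtᵢ). Here n = 4 and Σtᵢ = 11.62 + 1.77 + 5.27 + 11.49 = 30.15.
Posterior ∝ λe^(−12λ) · λ^4e^(−30.15λ) = λ^5e^(−42.15λ), i.e. Gamma(6, 42.15).
Mode = (a−1)/b = 5/42.15 ≈ 0.1186.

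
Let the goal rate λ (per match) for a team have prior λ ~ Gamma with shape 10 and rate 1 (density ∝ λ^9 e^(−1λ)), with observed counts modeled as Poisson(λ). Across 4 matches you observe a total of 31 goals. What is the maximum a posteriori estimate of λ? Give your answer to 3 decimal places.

λ̂_MAP = 8.000

Σxᵢ = 31, n = 4.
Posterior ∝ λ^9e^(−1λ) · λ^31e^(−4λ) = λ^40e^(−5λ), i.e. Gamma(shape=41, rate=5).
The mode of a Gamma(a, b) with a ≥ 1 (shape–rate) is (a−1)/b = 40/5 ≈ 8.000.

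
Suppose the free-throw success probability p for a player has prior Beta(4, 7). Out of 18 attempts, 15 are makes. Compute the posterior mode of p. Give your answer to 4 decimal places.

Prior: Beta(4, 7).
Data: 15 successes in 18 trials. The binomial likelihood contributes p^15(1−p)^3, so the posterior is Beta(4+15, 7+3) = Beta(19, 10).
For Beta(a, b) with a, b > 1 the mode is (a−1)/(a+b−2) = 18/27 ≈ 0.6667.

p̂_MAP = 0.6667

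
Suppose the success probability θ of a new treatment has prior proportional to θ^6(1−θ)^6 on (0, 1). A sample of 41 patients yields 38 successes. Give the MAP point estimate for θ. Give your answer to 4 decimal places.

θ̂_MAP = 0.8302

The prior density ∝ θ^6(1−θ)^6 is the kernel of Beta(7, 7).
Data: 38 successes in 41 trials. The binomial likelihood contributes θ^38(1−θ)^3, so the posterior is Beta(7+38, 7+3) = Beta(45, 10).
For Beta(a, b) with a, b > 1 the mode is (a−1)/(a+b−2) = 44/53 ≈ 0.8302.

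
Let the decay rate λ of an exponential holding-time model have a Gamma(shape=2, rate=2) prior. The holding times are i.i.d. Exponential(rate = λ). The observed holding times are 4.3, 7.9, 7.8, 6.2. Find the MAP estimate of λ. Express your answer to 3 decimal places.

The Exponential(rate=λ) likelihood is ∝ λ^n e^(−λΣtᵢ). Here n = 4 and Σtᵢ = 4.3 + 7.9 + 7.8 + 6.2 = 26.2.
Posterior ∝ λe^(−2λ) · λ^4e^(−26.2λ) = λ^5e^(−28.2λ), i.e. Gamma(6, 28.2).
Mode = (a−1)/b = 5/28.2 ≈ 0.177.

λ̂_MAP = 0.177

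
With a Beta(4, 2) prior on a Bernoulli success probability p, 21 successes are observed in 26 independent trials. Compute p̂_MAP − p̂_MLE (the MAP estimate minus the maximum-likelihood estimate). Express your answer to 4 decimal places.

Posterior is Beta(25, 7); MAP = (25−1)/(32−2) = 24/30 ≈ 0.80000.
MLE ignores the prior: p̂_MLE = k/n = 21/26 ≈ 0.80769.
Difference = 24/30 − 21/26 = -1/130 ≈ -0.0077.

MAP − MLE = -0.0077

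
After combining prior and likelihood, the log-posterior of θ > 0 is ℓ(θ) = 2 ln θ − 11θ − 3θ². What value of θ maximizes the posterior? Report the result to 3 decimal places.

ℓ'(θ) = 2/θ − 11 − 6θ. Setting this to zero and multiplying by θ: 6θ² + 11θ − 2 = 0.
θ = (−11 + √(11² + 4·6·2)) / (2·6) = (−11 + √169) / 12 = (−11 + 13)/12 = 1/6.
ℓ''(θ) = −2/θ² − 6 < 0, confirming a maximum.

θ̂_MAP = 0.167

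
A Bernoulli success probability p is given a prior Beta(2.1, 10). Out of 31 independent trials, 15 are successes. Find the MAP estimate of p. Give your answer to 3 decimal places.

p̂_MAP = 0.392

Prior: Beta(2.1, 10).
Data: 15 successes in 31 trials. The binomial likelihood contributes p^15(1−p)^16, so the posterior is Beta(2.1+15, 10+16) = Beta(17.1, 26).
For Beta(a, b) with a, b > 1 the mode is (a−1)/(a+b−2) = 16.1/41.1 ≈ 0.392.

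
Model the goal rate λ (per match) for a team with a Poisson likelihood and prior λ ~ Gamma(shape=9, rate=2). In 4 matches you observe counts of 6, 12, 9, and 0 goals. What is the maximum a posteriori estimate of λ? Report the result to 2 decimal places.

Σxᵢ = 6+12+9+0 = 27, with n = 4.
Posterior ∝ λ^8e^(−2λ) · λ^27e^(−4λ) = λ^35e^(−6λ), i.e. Gamma(shape=36, rate=6).
The mode of a Gamma(a, b) with a ≥ 1 (shape–rate) is (a−1)/b = 35/6 ≈ 5.83.

λ̂_MAP = 5.83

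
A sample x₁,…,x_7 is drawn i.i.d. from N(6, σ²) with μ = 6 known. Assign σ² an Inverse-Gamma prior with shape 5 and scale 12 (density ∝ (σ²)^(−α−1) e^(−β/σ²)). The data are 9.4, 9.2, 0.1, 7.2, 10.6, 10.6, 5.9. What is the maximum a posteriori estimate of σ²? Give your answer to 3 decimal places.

σ̂²_MAP = 6.546

Sum of squared deviations about the known mean: SS = (9.4−6)² + (9.2−6)² + (0.1−6)² + (7.2−6)² + (10.6−6)² + (10.6−6)² + (5.9−6)² = 100.38.
The Normal likelihood contributes (σ²)^(−n/2) exp(−SS/(2σ²)), so the posterior is Inverse-Gamma(α + n/2, β + SS/2) = Inverse-Gamma(8.5, 62.19).
The mode of Inverse-Gamma(a, b) is b/(a+1) = 62.19/9.5 ≈ 6.546.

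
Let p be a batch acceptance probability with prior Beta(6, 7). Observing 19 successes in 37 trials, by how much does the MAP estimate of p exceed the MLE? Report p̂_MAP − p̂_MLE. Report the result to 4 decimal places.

MAP − MLE = -0.0135

Posterior is Beta(25, 25); MAP = (25−1)/(50−2) = 24/48 ≈ 0.50000.
MLE ignores the prior: p̂_MLE = k/n = 19/37 ≈ 0.51351.
Difference = 24/48 − 19/37 = -1/74 ≈ -0.0135.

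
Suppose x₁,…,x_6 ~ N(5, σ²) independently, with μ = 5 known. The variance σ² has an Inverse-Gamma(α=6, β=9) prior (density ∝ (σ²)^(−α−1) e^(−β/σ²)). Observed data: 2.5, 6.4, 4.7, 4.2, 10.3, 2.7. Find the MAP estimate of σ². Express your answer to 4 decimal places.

Sum of squared deviations about the known mean: SS = (2.5−5)² + (6.4−5)² + (4.7−5)² + (4.2−5)² + (10.3−5)² + (2.7−5)² = 42.32.
The Normal likelihood contributes (σ²)^(−n/2) exp(−SS/(2σ²)), so the posterior is Inverse-Gamma(α + n/2, β + SS/2) = Inverse-Gamma(9, 30.16).
The mode of Inverse-Gamma(a, b) is b/(a+1) = 30.16/10 ≈ 3.0160.

σ̂²_MAP = 3.0160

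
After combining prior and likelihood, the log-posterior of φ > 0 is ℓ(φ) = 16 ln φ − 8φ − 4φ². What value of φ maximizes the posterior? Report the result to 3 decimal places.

φ̂_MAP = 1.000

ℓ'(φ) = 16/φ − 8 − 8φ. Setting this to zero and multiplying by φ: 8φ² + 8φ − 16 = 0.
φ = (−8 + √(8² + 4·8·16)) / (2·8) = (−8 + √576) / 16 = (−8 + 24)/16 = 1.
ℓ''(φ) = −16/φ² − 8 < 0, confirming a maximum.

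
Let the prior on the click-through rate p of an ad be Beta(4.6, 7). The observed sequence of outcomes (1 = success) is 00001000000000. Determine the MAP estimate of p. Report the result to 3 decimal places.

Prior: Beta(4.6, 7).
Data: 1 success in 14 trials (from the sequence). The binomial likelihood contributes p(1−p)^13, so the posterior is Beta(4.6+1, 7+13) = Beta(5.6, 20).
For Beta(a, b) with a, b > 1 the mode is (a−1)/(a+b−2) = 4.6/23.6 ≈ 0.195.

p̂_MAP = 0.195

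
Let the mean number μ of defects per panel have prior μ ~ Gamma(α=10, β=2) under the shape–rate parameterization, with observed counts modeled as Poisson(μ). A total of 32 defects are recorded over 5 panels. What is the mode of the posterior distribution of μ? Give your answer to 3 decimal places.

μ̂_MAP = 5.857

Σxᵢ = 32, n = 5.
Posterior ∝ μ^9e^(−2μ) · μ^32e^(−5μ) = μ^41e^(−7μ), i.e. Gamma(shape=42, rate=7).
The mode of a Gamma(a, b) with a ≥ 1 (shape–rate) is (a−1)/b = 41/7 ≈ 5.857.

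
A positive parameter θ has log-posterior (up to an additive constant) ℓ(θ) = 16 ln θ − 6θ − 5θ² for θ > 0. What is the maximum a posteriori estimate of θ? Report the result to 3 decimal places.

ℓ'(θ) = 16/θ − 6 − 10θ. Setting this to zero and multiplying by θ: 10θ² + 6θ − 16 = 0.
θ = (−6 + √(6² + 4·10·16)) / (2·10) = (−6 + √676) / 20 = (−6 + 26)/20 = 1.
ℓ''(θ) = −16/θ² − 10 < 0, confirming a maximum.

θ̂_MAP = 1.000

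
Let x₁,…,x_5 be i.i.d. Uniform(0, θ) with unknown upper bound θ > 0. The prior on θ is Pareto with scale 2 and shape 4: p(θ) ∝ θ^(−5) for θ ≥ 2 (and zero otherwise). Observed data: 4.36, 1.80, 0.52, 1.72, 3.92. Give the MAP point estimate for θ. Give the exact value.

θ̂_MAP = 4.36

The Uniform(0, θ) likelihood is θ^(−n) for θ ≥ max(xᵢ), zero otherwise. Here max(xᵢ) = 4.36.
Posterior ∝ θ^(−5) · θ^(−5) = θ^(−10) on θ ≥ max(2, 4.36) = 4.36.
This density is strictly decreasing in θ, so the posterior mode lies at the lower boundary of the support.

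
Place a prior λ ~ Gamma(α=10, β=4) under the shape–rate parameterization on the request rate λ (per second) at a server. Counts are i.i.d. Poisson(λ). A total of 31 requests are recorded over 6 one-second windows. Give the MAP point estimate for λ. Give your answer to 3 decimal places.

λ̂_MAP = 4.000

Σxᵢ = 31, n = 6.
Posterior ∝ λ^9e^(−4λ) · λ^31e^(−6λ) = λ^40e^(−10λ), i.e. Gamma(shape=41, rate=10).
The mode of a Gamma(a, b) with a ≥ 1 (shape–rate) is (a−1)/b = 40/10 ≈ 4.000.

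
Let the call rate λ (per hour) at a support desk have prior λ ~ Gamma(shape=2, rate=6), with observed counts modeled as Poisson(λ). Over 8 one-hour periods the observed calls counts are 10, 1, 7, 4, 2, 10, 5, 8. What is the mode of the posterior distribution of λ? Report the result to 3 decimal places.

λ̂_MAP = 3.429

Σxᵢ = 10+1+7+4+2+10+5+8 = 47, with n = 8.
Posterior ∝ λe^(−6λ) · λ^47e^(−8λ) = λ^48e^(−14λ), i.e. Gamma(shape=49, rate=14).
The mode of a Gamma(a, b) with a ≥ 1 (shape–rate) is (a−1)/b = 48/14 ≈ 3.429.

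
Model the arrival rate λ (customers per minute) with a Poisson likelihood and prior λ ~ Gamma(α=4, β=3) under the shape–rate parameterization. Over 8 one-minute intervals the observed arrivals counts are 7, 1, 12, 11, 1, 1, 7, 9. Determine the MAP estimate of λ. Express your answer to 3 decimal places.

λ̂_MAP = 4.727

Σxᵢ = 7+1+12+11+1+1+7+9 = 49, with n = 8.
Posterior ∝ λ^3e^(−3λ) · λ^49e^(−8λ) = λ^52e^(−11λ), i.e. Gamma(shape=53, rate=11).
The mode of a Gamma(a, b) with a ≥ 1 (shape–rate) is (a−1)/b = 52/11 ≈ 4.727.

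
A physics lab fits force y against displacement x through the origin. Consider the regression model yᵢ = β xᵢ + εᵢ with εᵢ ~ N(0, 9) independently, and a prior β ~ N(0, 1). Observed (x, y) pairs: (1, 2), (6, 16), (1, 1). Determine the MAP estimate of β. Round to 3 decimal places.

β̂_MAP = 2.106

log p(β | y) = −Σ(yᵢ − βxᵢ)²/(2·9) − β²/(2·1) + const.
Setting the derivative to zero: Σxᵢ(yᵢ − βxᵢ)/9 − β/1 = 0, so β = Σxᵢyᵢ / (Σxᵢ² + σ²/τ²).
Σxᵢyᵢ = 1·2 + 6·16 + 1·1 = 99; Σxᵢ² = 38; σ²/τ² = 9.
β̂_MAP = 99 / (38 + 9) = 99/47 ≈ 2.106.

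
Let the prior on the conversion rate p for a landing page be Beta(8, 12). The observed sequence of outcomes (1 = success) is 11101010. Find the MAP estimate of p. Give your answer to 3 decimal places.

Prior: Beta(8, 12).
Data: 5 successes in 8 trials (from the sequence). The binomial likelihood contributes p^5(1−p)^3, so the posterior is Beta(8+5, 12+3) = Beta(13, 15).
For Beta(a, b) with a, b > 1 the mode is (a−1)/(a+b−2) = 12/26 ≈ 0.462.

p̂_MAP = 0.462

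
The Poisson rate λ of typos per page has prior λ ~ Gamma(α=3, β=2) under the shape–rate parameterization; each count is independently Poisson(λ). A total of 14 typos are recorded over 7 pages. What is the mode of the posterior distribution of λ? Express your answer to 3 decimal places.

λ̂_MAP = 1.778

Σxᵢ = 14, n = 7.
Posterior ∝ λ^2e^(−2λ) · λ^14e^(−7λ) = λ^16e^(−9λ), i.e. Gamma(shape=17, rate=9).
The mode of a Gamma(a, b) with a ≥ 1 (shape–rate) is (a−1)/b = 16/9 ≈ 1.778.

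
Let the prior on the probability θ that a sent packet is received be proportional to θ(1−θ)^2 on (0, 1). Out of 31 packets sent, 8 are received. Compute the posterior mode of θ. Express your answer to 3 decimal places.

θ̂_MAP = 0.265

The prior density ∝ θ(1−θ)^2 is the kernel of Beta(2, 3).
Data: 8 successes in 31 trials. The binomial likelihood contributes θ^8(1−θ)^23, so the posterior is Beta(2+8, 3+23) = Beta(10, 26).
For Beta(a, b) with a, b > 1 the mode is (a−1)/(a+b−2) = 9/34 ≈ 0.265.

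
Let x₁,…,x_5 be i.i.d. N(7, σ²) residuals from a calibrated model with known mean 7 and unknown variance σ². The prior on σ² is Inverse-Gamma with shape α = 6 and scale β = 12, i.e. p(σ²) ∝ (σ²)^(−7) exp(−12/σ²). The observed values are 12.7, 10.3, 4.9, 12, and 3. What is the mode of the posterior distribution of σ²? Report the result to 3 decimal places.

σ̂²_MAP = 5.936

Sum of squared deviations about the known mean: SS = (12.7−7)² + (10.3−7)² + (4.9−7)² + (12−7)² + (3−7)² = 88.79.
The Normal likelihood contributes (σ²)^(−n/2) exp(−SS/(2σ²)), so the posterior is Inverse-Gamma(α + n/2, β + SS/2) = Inverse-Gamma(8.5, 56.395).
The mode of Inverse-Gamma(a, b) is b/(a+1) = 56.395/9.5 ≈ 5.936.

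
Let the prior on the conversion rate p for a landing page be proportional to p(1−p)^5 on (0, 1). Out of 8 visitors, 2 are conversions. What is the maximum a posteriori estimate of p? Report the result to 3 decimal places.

p̂_MAP = 0.214

The prior density ∝ p(1−p)^5 is the kernel of Beta(2, 6).
Data: 2 successes in 8 trials. The binomial likelihood contributes p^2(1−p)^6, so the posterior is Beta(2+2, 6+6) = Beta(4, 12).
For Beta(a, b) with a, b > 1 the mode is (a−1)/(a+b−2) = 3/14 ≈ 0.214.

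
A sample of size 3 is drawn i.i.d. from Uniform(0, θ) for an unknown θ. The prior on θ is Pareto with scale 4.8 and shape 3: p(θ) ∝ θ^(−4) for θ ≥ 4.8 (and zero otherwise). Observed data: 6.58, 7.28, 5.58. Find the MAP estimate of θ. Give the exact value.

θ̂_MAP = 7.28

The Uniform(0, θ) likelihood is θ^(−n) for θ ≥ max(xᵢ), zero otherwise. Here max(xᵢ) = 7.28.
Posterior ∝ θ^(−4) · θ^(−3) = θ^(−7) on θ ≥ max(4.8, 7.28) = 7.28.
This density is strictly decreasing in θ, so the posterior mode lies at the lower boundary of the support.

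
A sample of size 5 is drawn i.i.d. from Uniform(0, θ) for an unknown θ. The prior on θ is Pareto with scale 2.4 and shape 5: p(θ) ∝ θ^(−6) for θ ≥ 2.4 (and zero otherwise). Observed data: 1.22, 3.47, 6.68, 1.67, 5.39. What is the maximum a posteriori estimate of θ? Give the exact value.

θ̂_MAP = 6.68

The Uniform(0, θ) likelihood is θ^(−n) for θ ≥ max(xᵢ), zero otherwise. Here max(xᵢ) = 6.68.
Posterior ∝ θ^(−6) · θ^(−5) = θ^(−11) on θ ≥ max(2.4, 6.68) = 6.68.
This density is strictly decreasing in θ, so the posterior mode lies at the lower boundary of the support.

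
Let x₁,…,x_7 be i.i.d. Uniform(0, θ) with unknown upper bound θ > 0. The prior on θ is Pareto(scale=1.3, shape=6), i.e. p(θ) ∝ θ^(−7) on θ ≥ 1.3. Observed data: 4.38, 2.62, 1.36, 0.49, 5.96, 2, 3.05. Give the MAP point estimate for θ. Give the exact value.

θ̂_MAP = 5.96

The Uniform(0, θ) likelihood is θ^(−n) for θ ≥ max(xᵢ), zero otherwise. Here max(xᵢ) = 5.96.
Posterior ∝ θ^(−7) · θ^(−7) = θ^(−14) on θ ≥ max(1.3, 5.96) = 5.96.
This density is strictly decreasing in θ, so the posterior mode lies at the lower boundary of the support.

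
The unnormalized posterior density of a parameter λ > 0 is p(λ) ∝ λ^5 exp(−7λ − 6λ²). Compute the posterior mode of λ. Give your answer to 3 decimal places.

ℓ'(λ) = 5/λ − 7 − 12λ. Setting this to zero and multiplying by λ: 12λ² + 7λ − 5 = 0.
λ = (−7 + √(7² + 4·12·5)) / (2·12) = (−7 + √289) / 24 = (−7 + 17)/24 = 5/12.
ℓ''(λ) = −5/λ² − 12 < 0, confirming a maximum.

λ̂_MAP = 0.417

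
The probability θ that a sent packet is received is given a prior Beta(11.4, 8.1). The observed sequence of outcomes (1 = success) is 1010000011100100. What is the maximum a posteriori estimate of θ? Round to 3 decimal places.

θ̂_MAP = 0.490

Prior: Beta(11.4, 8.1).
Data: 6 successes in 16 trials (from the sequence). The binomial likelihood contributes θ^6(1−θ)^10, so the posterior is Beta(11.4+6, 8.1+10) = Beta(17.4, 18.1).
For Beta(a, b) with a, b > 1 the mode is (a−1)/(a+b−2) = 16.4/33.5 ≈ 0.490.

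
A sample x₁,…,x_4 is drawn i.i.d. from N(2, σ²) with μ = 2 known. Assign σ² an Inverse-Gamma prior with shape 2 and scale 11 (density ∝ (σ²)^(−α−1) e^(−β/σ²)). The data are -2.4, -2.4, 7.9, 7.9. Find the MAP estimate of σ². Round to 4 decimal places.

Sum of squared deviations about the known mean: SS = (-2.4−2)² + (-2.4−2)² + (7.9−2)² + (7.9−2)² = 108.34.
The Normal likelihood contributes (σ²)^(−n/2) exp(−SS/(2σ²)), so the posterior is Inverse-Gamma(α + n/2, β + SS/2) = Inverse-Gamma(4, 65.17).
The mode of Inverse-Gamma(a, b) is b/(a+1) = 65.17/5 ≈ 13.0340.

σ̂²_MAP = 13.0340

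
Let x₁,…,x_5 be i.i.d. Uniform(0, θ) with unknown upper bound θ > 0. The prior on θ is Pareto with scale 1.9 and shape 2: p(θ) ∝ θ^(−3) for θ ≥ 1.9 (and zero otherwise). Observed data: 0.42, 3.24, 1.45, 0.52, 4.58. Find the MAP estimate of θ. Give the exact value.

The Uniform(0, θ) likelihood is θ^(−n) for θ ≥ max(xᵢ), zero otherwise. Here max(xᵢ) = 4.58.
Posterior ∝ θ^(−3) · θ^(−5) = θ^(−8) on θ ≥ max(1.9, 4.58) = 4.58.
This density is strictly decreasing in θ, so the posterior mode lies at the lower boundary of the support.

θ̂_MAP = 4.58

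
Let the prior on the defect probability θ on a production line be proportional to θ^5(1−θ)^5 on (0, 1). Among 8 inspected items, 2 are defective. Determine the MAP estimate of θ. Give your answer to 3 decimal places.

θ̂_MAP = 0.389

The prior density ∝ θ^5(1−θ)^5 is the kernel of Beta(6, 6).
Data: 2 successes in 8 trials. The binomial likelihood contributes θ^2(1−θ)^6, so the posterior is Beta(6+2, 6+6) = Beta(8, 12).
For Beta(a, b) with a, b > 1 the mode is (a−1)/(a+b−2) = 7/18 ≈ 0.389.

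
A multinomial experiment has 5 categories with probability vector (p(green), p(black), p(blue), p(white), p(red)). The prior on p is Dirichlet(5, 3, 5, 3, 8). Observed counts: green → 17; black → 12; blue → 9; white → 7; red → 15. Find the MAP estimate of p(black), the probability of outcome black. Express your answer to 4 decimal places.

The posterior is Dirichlet(αᵢ + nᵢ) = Dirichlet(22, 15, 14, 10, 23).
For a Dirichlet(a₁,…,a_K) with all aᵢ > 1, the mode has j-th component (aⱼ − 1)/(Σaᵢ − K).
Here Σaᵢ = 84 and K = 5, so p(black) = (15 − 1)/(84 − 5) = 14/79 ≈ 0.1772.

MAP estimate of p(black) = 0.1772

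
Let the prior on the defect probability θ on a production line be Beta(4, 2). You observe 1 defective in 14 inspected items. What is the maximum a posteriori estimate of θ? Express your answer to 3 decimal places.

θ̂_MAP = 0.222

Prior: Beta(4, 2).
Data: 1 success in 14 trials. The binomial likelihood contributes θ(1−θ)^13, so the posterior is Beta(4+1, 2+13) = Beta(5, 15).
For Beta(a, b) with a, b > 1 the mode is (a−1)/(a+b−2) = 4/18 ≈ 0.222.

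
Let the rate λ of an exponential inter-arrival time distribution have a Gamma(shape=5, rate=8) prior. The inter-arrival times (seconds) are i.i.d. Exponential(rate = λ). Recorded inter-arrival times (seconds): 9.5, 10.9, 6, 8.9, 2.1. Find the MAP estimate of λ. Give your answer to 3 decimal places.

The Exponential(rate=λ) likelihood is ∝ λ^n e^(−λΣtᵢ). Here n = 5 and Σtᵢ = 9.5 + 10.9 + 6 + 8.9 + 2.1 = 37.4.
Posterior ∝ λ^4e^(−8λ) · λ^5e^(−37.4λ) = λ^9e^(−45.4λ), i.e. Gamma(10, 45.4).
Mode = (a−1)/b = 9/45.4 ≈ 0.198.

λ̂_MAP = 0.198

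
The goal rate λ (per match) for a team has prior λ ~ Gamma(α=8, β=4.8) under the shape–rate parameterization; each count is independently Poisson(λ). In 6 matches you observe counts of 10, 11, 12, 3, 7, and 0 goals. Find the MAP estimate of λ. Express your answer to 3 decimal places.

λ̂_MAP = 4.630

Σxᵢ = 10+11+12+3+7+0 = 43, with n = 6.
Posterior ∝ λ^7e^(−4.8λ) · λ^43e^(−6λ) = λ^50e^(−10.8λ), i.e. Gamma(shape=51, rate=10.8).
The mode of a Gamma(a, b) with a ≥ 1 (shape–rate) is (a−1)/b = 50/10.8 ≈ 4.630.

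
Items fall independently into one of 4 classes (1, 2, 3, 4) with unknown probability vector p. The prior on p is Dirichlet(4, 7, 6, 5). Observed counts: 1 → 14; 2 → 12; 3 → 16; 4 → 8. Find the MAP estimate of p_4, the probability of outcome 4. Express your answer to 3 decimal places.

MAP estimate: 0.176

The posterior is Dirichlet(αᵢ + nᵢ) = Dirichlet(18, 19, 22, 13).
For a Dirichlet(a₁,…,a_K) with all aᵢ > 1, the mode has j-th component (aⱼ − 1)/(Σaᵢ − K).
Here Σaᵢ = 72 and K = 4, so p_4 = (13 − 1)/(72 − 4) = 12/68 ≈ 0.176.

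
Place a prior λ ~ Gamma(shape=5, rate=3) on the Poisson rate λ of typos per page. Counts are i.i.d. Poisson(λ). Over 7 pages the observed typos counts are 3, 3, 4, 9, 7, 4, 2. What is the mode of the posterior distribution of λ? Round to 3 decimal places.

Σxᵢ = 3+3+4+9+7+4+2 = 32, with n = 7.
Posterior ∝ λ^4e^(−3λ) · λ^32e^(−7λ) = λ^36e^(−10λ), i.e. Gamma(shape=37, rate=10).
The mode of a Gamma(a, b) with a ≥ 1 (shape–rate) is (a−1)/b = 36/10 ≈ 3.600.

λ̂_MAP = 3.600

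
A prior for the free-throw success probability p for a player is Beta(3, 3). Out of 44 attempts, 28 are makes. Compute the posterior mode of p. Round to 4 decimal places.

Prior: Beta(3, 3).
Data: 28 successes in 44 trials. The binomial likelihood contributes p^28(1−p)^16, so the posterior is Beta(3+28, 3+16) = Beta(31, 19).
For Beta(a, b) with a, b > 1 the mode is (a−1)/(a+b−2) = 30/48 ≈ 0.6250.

p̂_MAP = 0.6250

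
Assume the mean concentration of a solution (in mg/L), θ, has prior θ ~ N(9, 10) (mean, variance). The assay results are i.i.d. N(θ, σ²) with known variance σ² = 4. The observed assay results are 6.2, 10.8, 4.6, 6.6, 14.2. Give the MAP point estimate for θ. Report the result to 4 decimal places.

θ̂_MAP = 8.5185

n = 5; x̄ = (6.2 + 10.8 + 4.6 + 6.6 + 14.2)/5 = 42.4/5 = 8.48.
For a Normal prior and Normal likelihood with known variance, the posterior is Normal; its mode equals its mean, the precision-weighted average.
Prior precision 1/σ₀² = 1/10 = 0.1; data precision n/σ² = 5/4 = 1.25.
θ̂ = (0.1·9 + 1.25·8.48) / (0.1 + 1.25) = 11.5/1.35 = 230/27 ≈ 8.5185.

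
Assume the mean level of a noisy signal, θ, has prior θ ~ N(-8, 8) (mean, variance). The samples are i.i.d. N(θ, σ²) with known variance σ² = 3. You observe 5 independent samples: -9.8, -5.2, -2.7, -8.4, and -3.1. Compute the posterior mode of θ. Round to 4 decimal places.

θ̂_MAP = -5.9907

n = 5; x̄ = ((-9.8) + (-5.2) + (-2.7) + (-8.4) + (-3.1))/5 = -29.2/5 = -5.84.
For a Normal prior and Normal likelihood with known variance, the posterior is Normal; its mode equals its mean, the precision-weighted average.
Prior precision 1/σ₀² = 1/8 = 0.125; data precision n/σ² = 5/3.
θ̂ = (0.125·(-8) + (5/3)·(-5.84)) / (0.125 + 5/3) = (-161/15)/(43/24) = -1288/215 ≈ -5.9907.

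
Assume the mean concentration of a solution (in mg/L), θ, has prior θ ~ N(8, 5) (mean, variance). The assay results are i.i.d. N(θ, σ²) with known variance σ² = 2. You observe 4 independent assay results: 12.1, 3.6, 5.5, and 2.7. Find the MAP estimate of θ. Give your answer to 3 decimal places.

θ̂_MAP = 6.159

n = 4; x̄ = (12.1 + 3.6 + 5.5 + 2.7)/4 = 23.9/4 = 5.975.
For a Normal prior and Normal likelihood with known variance, the posterior is Normal; its mode equals its mean, the precision-weighted average.
Prior precision 1/σ₀² = 1/5 = 0.2; data precision n/σ² = 4/2 = 2.
θ̂ = (0.2·8 + 2·5.975) / (0.2 + 2) = 13.55/2.2 = 271/44 ≈ 6.159.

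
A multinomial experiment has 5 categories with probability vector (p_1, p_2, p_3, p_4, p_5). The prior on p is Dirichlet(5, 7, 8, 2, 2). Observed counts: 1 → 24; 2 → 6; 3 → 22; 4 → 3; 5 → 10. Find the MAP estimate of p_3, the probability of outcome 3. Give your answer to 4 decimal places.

MAP estimate: 0.3452

The posterior is Dirichlet(αᵢ + nᵢ) = Dirichlet(29, 13, 30, 5, 12).
For a Dirichlet(a₁,…,a_K) with all aᵢ > 1, the mode has j-th component (aⱼ − 1)/(Σaᵢ − K).
Here Σaᵢ = 89 and K = 5, so p_3 = (30 − 1)/(89 − 5) = 29/84 ≈ 0.3452.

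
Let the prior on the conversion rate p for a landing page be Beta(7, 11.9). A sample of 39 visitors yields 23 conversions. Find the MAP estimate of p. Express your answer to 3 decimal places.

Prior: Beta(7, 11.9).
Data: 23 successes in 39 trials. The binomial likelihood contributes p^23(1−p)^16, so the posterior is Beta(7+23, 11.9+16) = Beta(30, 27.9).
For Beta(a, b) with a, b > 1 the mode is (a−1)/(a+b−2) = 29/55.9 ≈ 0.519.

p̂_MAP = 0.519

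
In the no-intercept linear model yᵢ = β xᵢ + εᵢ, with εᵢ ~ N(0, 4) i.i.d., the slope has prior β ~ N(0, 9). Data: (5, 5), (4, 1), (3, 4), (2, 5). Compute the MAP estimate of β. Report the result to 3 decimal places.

log p(β | y) = −Σ(yᵢ − βxᵢ)²/(2·4) − β²/(2·9) + const.
Setting the derivative to zero: Σxᵢ(yᵢ − βxᵢ)/4 − β/9 = 0, so β = Σxᵢyᵢ / (Σxᵢ² + σ²/τ²).
Σxᵢyᵢ = 5·5 + 4·1 + 3·4 + 2·5 = 51; Σxᵢ² = 54; σ²/τ² = 4/9.
β̂_MAP = 51 / (54 + 4/9) = 51/(490/9) = 459/490 ≈ 0.937.

β̂_MAP = 0.937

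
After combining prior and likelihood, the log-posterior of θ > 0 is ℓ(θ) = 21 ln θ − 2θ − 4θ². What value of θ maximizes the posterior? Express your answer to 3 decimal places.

θ̂_MAP = 1.500

ℓ'(θ) = 21/θ − 2 − 8θ. Setting this to zero and multiplying by θ: 8θ² + 2θ − 21 = 0.
θ = (−2 + √(2² + 4·8·21)) / (2·8) = (−2 + √676) / 16 = (−2 + 26)/16 = 3/2.
ℓ''(θ) = −21/θ² − 8 < 0, confirming a maximum.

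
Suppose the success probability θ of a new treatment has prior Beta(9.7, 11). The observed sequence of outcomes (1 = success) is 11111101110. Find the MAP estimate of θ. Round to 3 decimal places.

Prior: Beta(9.7, 11).
Data: 9 successes in 11 trials (from the sequence). The binomial likelihood contributes θ^9(1−θ)^2, so the posterior is Beta(9.7+9, 11+2) = Beta(18.7, 13).
For Beta(a, b) with a, b > 1 the mode is (a−1)/(a+b−2) = 17.7/29.7 ≈ 0.596.

θ̂_MAP = 0.596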